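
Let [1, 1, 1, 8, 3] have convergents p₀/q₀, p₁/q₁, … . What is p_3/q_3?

26/17

Using pₖ = aₖpₖ₋₁ + pₖ₋₂, qₖ = aₖqₖ₋₁ + qₖ₋₂ (with p₋₁=1, p₋₂=0, q₋₁=0, q₋₂=1):
  k=0: a=1, p=1, q=1
  k=1: a=1, p=2, q=1
  k=2: a=1, p=3, q=2
  k=3: a=8, p=26, q=17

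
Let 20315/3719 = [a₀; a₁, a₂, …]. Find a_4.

20315 = 5·3719 + 1720   →  a_0 = 5
3719 = 2·1720 + 279   →  a_1 = 2
1720 = 6·279 + 46   →  a_2 = 6
279 = 6·46 + 3   →  a_3 = 6
46 = 15·3 + 1   →  a_4 = 15

15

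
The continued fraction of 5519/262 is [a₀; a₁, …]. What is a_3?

2

5519 = 21·262 + 17   →  a_0 = 21
262 = 15·17 + 7   →  a_1 = 15
17 = 2·7 + 3   →  a_2 = 2
7 = 2·3 + 1   →  a_3 = 2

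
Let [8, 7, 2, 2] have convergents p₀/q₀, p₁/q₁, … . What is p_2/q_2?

Using pₖ = aₖpₖ₋₁ + pₖ₋₂, qₖ = aₖqₖ₋₁ + qₖ₋₂ (with p₋₁=1, p₋₂=0, q₋₁=0, q₋₂=1):
  k=0: a=8, p=8, q=1
  k=1: a=7, p=57, q=7
  k=2: a=2, p=122, q=15

122/15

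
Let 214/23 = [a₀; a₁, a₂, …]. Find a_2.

3

214 = 9·23 + 7   →  a_0 = 9
23 = 3·7 + 2   →  a_1 = 3
7 = 3·2 + 1   →  a_2 = 3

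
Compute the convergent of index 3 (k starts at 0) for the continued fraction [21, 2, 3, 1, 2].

193/9

Using pₖ = aₖpₖ₋₁ + pₖ₋₂, qₖ = aₖqₖ₋₁ + qₖ₋₂ (with p₋₁=1, p₋₂=0, q₋₁=0, q₋₂=1):
  k=0: a=21, p=21, q=1
  k=1: a=2, p=43, q=2
  k=2: a=3, p=150, q=7
  k=3: a=1, p=193, q=9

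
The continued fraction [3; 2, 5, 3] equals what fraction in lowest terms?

121/35

Fold from the inside: start with 3/1.
  5 + 1/3 = 16/3
  2 + 3/16 = 35/16
  3 + 16/35 = 121/35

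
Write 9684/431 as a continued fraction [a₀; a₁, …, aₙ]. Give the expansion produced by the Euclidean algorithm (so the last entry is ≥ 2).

9684 = 22*431 + 202
431 = 2*202 + 27
202 = 7*27 + 13
27 = 2*13 + 1
13 = 13*1 + 0  (stop)
So 9684/431 = [22; 2, 7, 2, 13].

[22; 2, 7, 2, 13]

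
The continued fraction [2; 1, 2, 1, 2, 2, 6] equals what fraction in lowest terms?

456/167

Fold from the inside: start with 6/1.
  2 + 1/6 = 13/6
  2 + 6/13 = 32/13
  1 + 13/32 = 45/32
  2 + 32/45 = 122/45
  1 + 45/122 = 167/122
  2 + 122/167 = 456/167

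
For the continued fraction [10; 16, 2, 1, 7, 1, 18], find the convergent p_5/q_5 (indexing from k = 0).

Using pₖ = aₖpₖ₋₁ + pₖ₋₂, qₖ = aₖqₖ₋₁ + qₖ₋₂ (with p₋₁=1, p₋₂=0, q₋₁=0, q₋₂=1):
  k=0: a=10, p=10, q=1
  k=1: a=16, p=161, q=16
  k=2: a=2, p=332, q=33
  k=3: a=1, p=493, q=49
  k=4: a=7, p=3783, q=376
  k=5: a=1, p=4276, q=425

4276/425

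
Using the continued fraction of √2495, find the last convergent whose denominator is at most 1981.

√2495 = [49; 1, 18, 1, 98, …] (period length 4).
Convergents:
  p_0/q_0 = 49/1
  p_1/q_1 = 50/1
  p_2/q_2 = 949/19
  p_3/q_3 = 999/20
  p_4/q_4 = 98851/1979
  p_5/q_5 = 99850/1999
q_4 = 1979 ≤ 1981 < 1999 = q_5, so the answer is 98851/1979.

98851/1979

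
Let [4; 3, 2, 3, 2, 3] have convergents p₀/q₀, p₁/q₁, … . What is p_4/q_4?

Using pₖ = aₖpₖ₋₁ + pₖ₋₂, qₖ = aₖqₖ₋₁ + qₖ₋₂ (with p₋₁=1, p₋₂=0, q₋₁=0, q₋₂=1):
  k=0: a=4, p=4, q=1
  k=1: a=3, p=13, q=3
  k=2: a=2, p=30, q=7
  k=3: a=3, p=103, q=24
  k=4: a=2, p=236, q=55

236/55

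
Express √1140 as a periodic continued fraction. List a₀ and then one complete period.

[33; 1, 3, 4, 3, 1, 66]

a₀ = ⌊√1140⌋ = 33.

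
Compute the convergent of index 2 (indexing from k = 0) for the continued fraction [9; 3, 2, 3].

Using pₖ = aₖpₖ₋₁ + pₖ₋₂, qₖ = aₖqₖ₋₁ + qₖ₋₂ (with p₋₁=1, p₋₂=0, q₋₁=0, q₋₂=1):
  k=0: a=9, p=9, q=1
  k=1: a=3, p=28, q=3
  k=2: a=2, p=65, q=7

65/7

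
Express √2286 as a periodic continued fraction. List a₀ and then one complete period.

a₀ = ⌊√2286⌋ = 47.
With m₀=0, d₀=1 and mₖ₊₁ = dₖaₖ − mₖ, dₖ₊₁ = (n − mₖ₊₁²)/dₖ, aₖ₊₁ = ⌊(a₀+mₖ₊₁)/dₖ₊₁⌋:
  k=1: m=47, d=77, a=1
  k=2: m=30, d=18, a=4
  k=3: m=42, d=29, a=3
  k=4: m=45, d=9, a=10
  k=5: m=45, d=29, a=3
  k=6: m=42, d=18, a=4
  k=7: m=30, d=77, a=1
  k=8: m=47, d=1, a=94
d=1 and a=2a₀=94 at k=8, so the next step gives (m, d) = (47, 77) again — its k=1 value — and the period has length 8.

[47; 1, 4, 3, 10, 3, 4, 1, 94]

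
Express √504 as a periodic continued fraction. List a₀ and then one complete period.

a₀ = ⌊√504⌋ = 22.
With m₀=0, d₀=1 and mₖ₊₁ = dₖaₖ − mₖ, dₖ₊₁ = (n − mₖ₊₁²)/dₖ, aₖ₊₁ = ⌊(a₀+mₖ₊₁)/dₖ₊₁⌋:
  k=1: m=22, d=20, a=2
  k=2: m=18, d=9, a=4
  k=3: m=18, d=20, a=2
  k=4: m=22, d=1, a=44
d=1 and a=2a₀=44 at k=4, so the next step gives (m, d) = (22, 20) again — its k=1 value — and the period has length 4.

[22; 2, 4, 2, 44]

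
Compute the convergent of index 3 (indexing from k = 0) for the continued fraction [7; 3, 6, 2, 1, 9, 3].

300/41

Using pₖ = aₖpₖ₋₁ + pₖ₋₂, qₖ = aₖqₖ₋₁ + qₖ₋₂ (with p₋₁=1, p₋₂=0, q₋₁=0, q₋₂=1):
  k=0: a=7, p=7, q=1
  k=1: a=3, p=22, q=3
  k=2: a=6, p=139, q=19
  k=3: a=2, p=300, q=41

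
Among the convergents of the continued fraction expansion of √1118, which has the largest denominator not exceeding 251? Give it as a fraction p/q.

√1118 = [33; 2, 3, 2, 3, 2, 66, …] (period length 6).
Convergents:
  p_0/q_0 = 33/1
  p_1/q_1 = 67/2
  p_2/q_2 = 234/7
  p_3/q_3 = 535/16
  p_4/q_4 = 1839/55
  p_5/q_5 = 4213/126
  p_6/q_6 = 279897/8371
q_5 = 126 ≤ 251 < 8371 = q_6, so the answer is 4213/126.

4213/126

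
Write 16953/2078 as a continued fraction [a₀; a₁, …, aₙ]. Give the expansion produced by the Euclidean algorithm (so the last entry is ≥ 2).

16953 = 8*2078 + 329
2078 = 6*329 + 104
329 = 3*104 + 17
104 = 6*17 + 2
17 = 8*2 + 1
2 = 2*1 + 0  (stop)
So 16953/2078 = [8; 6, 3, 6, 8, 2].

[8; 6, 3, 6, 8, 2]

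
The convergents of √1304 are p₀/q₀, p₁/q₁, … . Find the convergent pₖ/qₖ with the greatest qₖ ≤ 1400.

23436/649

√1304 = [36; 9, 72, …] (period length 2).
Convergents:
  p_0/q_0 = 36/1
  p_1/q_1 = 325/9
  p_2/q_2 = 23436/649
  p_3/q_3 = 211249/5850
q_2 = 649 ≤ 1400 < 5850 = q_3, so the answer is 23436/649.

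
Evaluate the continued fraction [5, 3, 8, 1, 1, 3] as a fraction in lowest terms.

995/187

Fold from the inside: start with 3/1.
  1 + 1/3 = 4/3
  1 + 3/4 = 7/4
  8 + 4/7 = 60/7
  3 + 7/60 = 187/60
  5 + 60/187 = 995/187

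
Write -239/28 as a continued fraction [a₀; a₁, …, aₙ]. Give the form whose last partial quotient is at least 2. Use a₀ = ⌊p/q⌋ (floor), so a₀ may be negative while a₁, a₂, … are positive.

[-9; 2, 6, 2]

-239 = -9*28 + 13
28 = 2*13 + 2
13 = 6*2 + 1
2 = 2*1 + 0  (stop)
So -239/28 = [-9; 2, 6, 2].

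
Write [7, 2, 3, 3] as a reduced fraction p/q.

171/23

Using pₖ = aₖpₖ₋₁ + pₖ₋₂ and qₖ = aₖqₖ₋₁ + qₖ₋₂:
  k=0: a=7, p=7, q=1
  k=1: a=2, p=15, q=2
  k=2: a=3, p=52, q=7
  k=3: a=3, p=171, q=23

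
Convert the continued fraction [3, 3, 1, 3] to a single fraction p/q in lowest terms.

Using pₖ = aₖpₖ₋₁ + pₖ₋₂ and qₖ = aₖqₖ₋₁ + qₖ₋₂:
  k=0: a=3, p=3, q=1
  k=1: a=3, p=10, q=3
  k=2: a=1, p=13, q=4
  k=3: a=3, p=49, q=15

49/15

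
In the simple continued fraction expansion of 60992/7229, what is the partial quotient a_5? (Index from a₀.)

14

60992 = 8·7229 + 3160   →  a_0 = 8
7229 = 2·3160 + 909   →  a_1 = 2
3160 = 3·909 + 433   →  a_2 = 3
909 = 2·433 + 43   →  a_3 = 2
433 = 10·43 + 3   →  a_4 = 10
43 = 14·3 + 1   →  a_5 = 14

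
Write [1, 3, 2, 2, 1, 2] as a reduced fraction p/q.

Fold from the inside: start with 2/1.
  1 + 1/2 = 3/2
  2 + 2/3 = 8/3
  2 + 3/8 = 19/8
  3 + 8/19 = 65/19
  1 + 19/65 = 84/65

84/65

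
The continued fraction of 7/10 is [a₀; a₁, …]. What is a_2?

7 = 0·10 + 7   →  a_0 = 0
10 = 1·7 + 3   →  a_1 = 1
7 = 2·3 + 1   →  a_2 = 2

2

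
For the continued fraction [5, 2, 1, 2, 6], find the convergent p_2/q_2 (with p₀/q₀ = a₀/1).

Using pₖ = aₖpₖ₋₁ + pₖ₋₂, qₖ = aₖqₖ₋₁ + qₖ₋₂ (with p₋₁=1, p₋₂=0, q₋₁=0, q₋₂=1):
  k=0: a=5, p=5, q=1
  k=1: a=2, p=11, q=2
  k=2: a=1, p=16, q=3

16/3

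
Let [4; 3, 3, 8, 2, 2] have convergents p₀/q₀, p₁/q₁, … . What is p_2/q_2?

Using pₖ = aₖpₖ₋₁ + pₖ₋₂, qₖ = aₖqₖ₋₁ + qₖ₋₂ (with p₋₁=1, p₋₂=0, q₋₁=0, q₋₂=1):
  k=0: a=4, p=4, q=1
  k=1: a=3, p=13, q=3
  k=2: a=3, p=43, q=10

43/10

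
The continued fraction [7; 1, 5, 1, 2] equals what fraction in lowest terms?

157/20

Fold from the inside: start with 2/1.
  1 + 1/2 = 3/2
  5 + 2/3 = 17/3
  1 + 3/17 = 20/17
  7 + 17/20 = 157/20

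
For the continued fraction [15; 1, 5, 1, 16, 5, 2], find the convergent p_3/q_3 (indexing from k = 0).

111/7

Using pₖ = aₖpₖ₋₁ + pₖ₋₂, qₖ = aₖqₖ₋₁ + qₖ₋₂ (with p₋₁=1, p₋₂=0, q₋₁=0, q₋₂=1):
  k=0: a=15, p=15, q=1
  k=1: a=1, p=16, q=1
  k=2: a=5, p=95, q=6
  k=3: a=1, p=111, q=7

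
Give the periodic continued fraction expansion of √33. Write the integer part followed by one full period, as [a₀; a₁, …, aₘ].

a₀ = ⌊√33⌋ = 5.
With m₀=0, d₀=1 and mₖ₊₁ = dₖaₖ − mₖ, dₖ₊₁ = (n − mₖ₊₁²)/dₖ, aₖ₊₁ = ⌊(a₀+mₖ₊₁)/dₖ₊₁⌋:
  k=1: m=5, d=8, a=1
  k=2: m=3, d=3, a=2
  k=3: m=3, d=8, a=1
  k=4: m=5, d=1, a=10
d=1 and a=2a₀=10 at k=4, so the next step gives (m, d) = (5, 8) again — its k=1 value — and the period has length 4.

[5; 1, 2, 1, 10]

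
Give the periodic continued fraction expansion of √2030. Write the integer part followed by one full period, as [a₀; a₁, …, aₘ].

[45; 18, 90]

a₀ = ⌊√2030⌋ = 45.
With m₀=0, d₀=1 and mₖ₊₁ = dₖaₖ − mₖ, dₖ₊₁ = (n − mₖ₊₁²)/dₖ, aₖ₊₁ = ⌊(a₀+mₖ₊₁)/dₖ₊₁⌋:
  k=1: m=45, d=5, a=18
  k=2: m=45, d=1, a=90
d=1 and a=2a₀=90 at k=2, so the next step gives (m, d) = (45, 5) again — its k=1 value — and the period has length 2.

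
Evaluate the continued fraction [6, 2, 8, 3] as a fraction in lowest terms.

Using pₖ = aₖpₖ₋₁ + pₖ₋₂ and qₖ = aₖqₖ₋₁ + qₖ₋₂:
  k=0: a=6, p=6, q=1
  k=1: a=2, p=13, q=2
  k=2: a=8, p=110, q=17
  k=3: a=3, p=343, q=53

343/53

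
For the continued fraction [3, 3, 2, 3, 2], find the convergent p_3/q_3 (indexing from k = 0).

Using pₖ = aₖpₖ₋₁ + pₖ₋₂, qₖ = aₖqₖ₋₁ + qₖ₋₂ (with p₋₁=1, p₋₂=0, q₋₁=0, q₋₂=1):
  k=0: a=3, p=3, q=1
  k=1: a=3, p=10, q=3
  k=2: a=2, p=23, q=7
  k=3: a=3, p=79, q=24

79/24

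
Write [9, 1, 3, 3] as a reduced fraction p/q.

127/13

Fold from the inside: start with 3/1.
  3 + 1/3 = 10/3
  1 + 3/10 = 13/10
  9 + 10/13 = 127/13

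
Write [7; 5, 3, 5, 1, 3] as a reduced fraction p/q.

2789/388

Fold from the inside: start with 3/1.
  1 + 1/3 = 4/3
  5 + 3/4 = 23/4
  3 + 4/23 = 73/23
  5 + 23/73 = 388/73
  7 + 73/388 = 2789/388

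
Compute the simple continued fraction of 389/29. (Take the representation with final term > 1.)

389 = 13·29 + 12
29 = 2·12 + 5
12 = 2·5 + 2
5 = 2·2 + 1
2 = 2·1 + 0  (stop)
So 389/29 = [13; 2, 2, 2, 2].

[13; 2, 2, 2, 2]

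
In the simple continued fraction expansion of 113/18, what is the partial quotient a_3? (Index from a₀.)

113 = 6·18 + 5   →  a_0 = 6
18 = 3·5 + 3   →  a_1 = 3
5 = 1·3 + 2   →  a_2 = 1
3 = 1·2 + 1   →  a_3 = 1

1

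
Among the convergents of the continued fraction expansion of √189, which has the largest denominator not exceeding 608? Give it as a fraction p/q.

6049/440

√189 = [13; 1, 2, 1, 26, …] (period length 4).
Convergents:
  p_0/q_0 = 13/1
  p_1/q_1 = 14/1
  p_2/q_2 = 41/3
  p_3/q_3 = 55/4
  p_4/q_4 = 1471/107
  p_5/q_5 = 1526/111
  p_6/q_6 = 4523/329
  p_7/q_7 = 6049/440
  p_8/q_8 = 161797/11769
q_7 = 440 ≤ 608 < 11769 = q_8, so the answer is 6049/440.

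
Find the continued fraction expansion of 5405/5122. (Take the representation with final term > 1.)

5405 = 1*5122 + 283
5122 = 18*283 + 28
283 = 10*28 + 3
28 = 9*3 + 1
3 = 3*1 + 0  (stop)
So 5405/5122 = [1; 18, 10, 9, 3].

[1; 18, 10, 9, 3]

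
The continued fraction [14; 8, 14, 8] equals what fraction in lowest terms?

Using pₖ = aₖpₖ₋₁ + pₖ₋₂ and qₖ = aₖqₖ₋₁ + qₖ₋₂:
  k=0: a=14, p=14, q=1
  k=1: a=8, p=113, q=8
  k=2: a=14, p=1596, q=113
  k=3: a=8, p=12881, q=912

12881/912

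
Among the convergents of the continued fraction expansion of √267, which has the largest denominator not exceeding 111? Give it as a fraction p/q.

√267 = [16; 2, 1, 15, 1, 2, 32, …] (period length 6).
Convergents:
  p_0/q_0 = 16/1
  p_1/q_1 = 33/2
  p_2/q_2 = 49/3
  p_3/q_3 = 768/47
  p_4/q_4 = 817/50
  p_5/q_5 = 2402/147
q_4 = 50 ≤ 111 < 147 = q_5, so the answer is 817/50.

817/50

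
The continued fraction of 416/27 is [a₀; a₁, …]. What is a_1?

416 = 15·27 + 11   →  a_0 = 15
27 = 2·11 + 5   →  a_1 = 2

2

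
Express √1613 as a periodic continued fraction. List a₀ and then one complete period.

[40; 6, 6, 80]

a₀ = ⌊√1613⌋ = 40.
With m₀=0, d₀=1 and mₖ₊₁ = dₖaₖ − mₖ, dₖ₊₁ = (n − mₖ₊₁²)/dₖ, aₖ₊₁ = ⌊(a₀+mₖ₊₁)/dₖ₊₁⌋:
  k=1: m=40, d=13, a=6
  k=2: m=38, d=13, a=6
  k=3: m=40, d=1, a=80
d=1 and a=2a₀=80 at k=3, so the next step gives (m, d) = (40, 13) again — its k=1 value — and the period has length 3.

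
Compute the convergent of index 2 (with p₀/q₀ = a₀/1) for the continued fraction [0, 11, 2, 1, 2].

2/23

Using pₖ = aₖpₖ₋₁ + pₖ₋₂, qₖ = aₖqₖ₋₁ + qₖ₋₂ (with p₋₁=1, p₋₂=0, q₋₁=0, q₋₂=1):
  k=0: a=0, p=0, q=1
  k=1: a=11, p=1, q=11
  k=2: a=2, p=2, q=23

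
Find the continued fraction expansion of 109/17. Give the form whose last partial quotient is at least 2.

[6; 2, 2, 3]

109 = 6·17 + 7
17 = 2·7 + 3
7 = 2·3 + 1
3 = 3·1 + 0  (stop)
So 109/17 = [6; 2, 2, 3].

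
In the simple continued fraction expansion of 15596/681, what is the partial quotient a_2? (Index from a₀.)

9

15596 = 22·681 + 614   →  a_0 = 22
681 = 1·614 + 67   →  a_1 = 1
614 = 9·67 + 11   →  a_2 = 9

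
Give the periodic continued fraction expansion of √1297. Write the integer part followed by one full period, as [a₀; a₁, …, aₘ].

a₀ = ⌊√1297⌋ = 36.

[36; 72]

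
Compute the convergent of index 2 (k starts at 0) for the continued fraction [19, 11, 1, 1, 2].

229/12

Using pₖ = aₖpₖ₋₁ + pₖ₋₂, qₖ = aₖqₖ₋₁ + qₖ₋₂ (with p₋₁=1, p₋₂=0, q₋₁=0, q₋₂=1):
  k=0: a=19, p=19, q=1
  k=1: a=11, p=210, q=11
  k=2: a=1, p=229, q=12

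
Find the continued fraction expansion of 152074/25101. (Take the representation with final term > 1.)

[6; 17, 10, 8, 18]

152074 = 6×25101 + 1468
25101 = 17×1468 + 145
1468 = 10×145 + 18
145 = 8×18 + 1
18 = 18×1 + 0  (stop)
So 152074/25101 = [6; 17, 10, 8, 18].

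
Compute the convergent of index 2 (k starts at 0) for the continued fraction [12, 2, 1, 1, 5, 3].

Using pₖ = aₖpₖ₋₁ + pₖ₋₂, qₖ = aₖqₖ₋₁ + qₖ₋₂ (with p₋₁=1, p₋₂=0, q₋₁=0, q₋₂=1):
  k=0: a=12, p=12, q=1
  k=1: a=2, p=25, q=2
  k=2: a=1, p=37, q=3

37/3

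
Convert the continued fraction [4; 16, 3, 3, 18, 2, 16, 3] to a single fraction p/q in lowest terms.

1256053/309270

Using pₖ = aₖpₖ₋₁ + pₖ₋₂ and qₖ = aₖqₖ₋₁ + qₖ₋₂:
  k=0: a=4, p=4, q=1
  k=1: a=16, p=65, q=16
  k=2: a=3, p=199, q=49
  k=3: a=3, p=662, q=163
  k=4: a=18, p=12115, q=2983
  k=5: a=2, p=24892, q=6129
  k=6: a=16, p=410387, q=101047
  k=7: a=3, p=1256053, q=309270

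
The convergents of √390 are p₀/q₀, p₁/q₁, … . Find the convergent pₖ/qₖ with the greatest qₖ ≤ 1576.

√390 = [19; 1, 2, 1, 38, …] (period length 4).
Convergents:
  p_0/q_0 = 19/1
  p_1/q_1 = 20/1
  p_2/q_2 = 59/3
  p_3/q_3 = 79/4
  p_4/q_4 = 3061/155
  p_5/q_5 = 3140/159
  p_6/q_6 = 9341/473
  p_7/q_7 = 12481/632
  p_8/q_8 = 483619/24489
q_7 = 632 ≤ 1576 < 24489 = q_8, so the answer is 12481/632.

12481/632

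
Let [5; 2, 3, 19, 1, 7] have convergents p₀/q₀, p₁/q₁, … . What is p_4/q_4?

Using pₖ = aₖpₖ₋₁ + pₖ₋₂, qₖ = aₖqₖ₋₁ + qₖ₋₂ (with p₋₁=1, p₋₂=0, q₋₁=0, q₋₂=1):
  k=0: a=5, p=5, q=1
  k=1: a=2, p=11, q=2
  k=2: a=3, p=38, q=7
  k=3: a=19, p=733, q=135
  k=4: a=1, p=771, q=142

771/142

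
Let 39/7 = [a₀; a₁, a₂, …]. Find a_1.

39 = 5·7 + 4   →  a_0 = 5
7 = 1·4 + 3   →  a_1 = 1

1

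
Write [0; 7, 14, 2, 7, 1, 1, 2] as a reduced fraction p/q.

Fold from the inside: start with 2/1.
  1 + 1/2 = 3/2
  1 + 2/3 = 5/3
  7 + 3/5 = 38/5
  2 + 5/38 = 81/38
  14 + 38/81 = 1172/81
  7 + 81/1172 = 8285/1172
  0 + 1172/8285 = 1172/8285

1172/8285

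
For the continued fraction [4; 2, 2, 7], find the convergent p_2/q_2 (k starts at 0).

Using pₖ = aₖpₖ₋₁ + pₖ₋₂, qₖ = aₖqₖ₋₁ + qₖ₋₂ (with p₋₁=1, p₋₂=0, q₋₁=0, q₋₂=1):
  k=0: a=4, p=4, q=1
  k=1: a=2, p=9, q=2
  k=2: a=2, p=22, q=5

22/5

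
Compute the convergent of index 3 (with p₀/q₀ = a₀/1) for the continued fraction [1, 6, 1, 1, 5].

15/13

Using pₖ = aₖpₖ₋₁ + pₖ₋₂, qₖ = aₖqₖ₋₁ + qₖ₋₂ (with p₋₁=1, p₋₂=0, q₋₁=0, q₋₂=1):
  k=0: a=1, p=1, q=1
  k=1: a=6, p=7, q=6
  k=2: a=1, p=8, q=7
  k=3: a=1, p=15, q=13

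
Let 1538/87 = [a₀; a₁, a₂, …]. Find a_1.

1538 = 17·87 + 59   →  a_0 = 17
87 = 1·59 + 28   →  a_1 = 1

1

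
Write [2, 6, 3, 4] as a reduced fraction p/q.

Using pₖ = aₖpₖ₋₁ + pₖ₋₂ and qₖ = aₖqₖ₋₁ + qₖ₋₂:
  k=0: a=2, p=2, q=1
  k=1: a=6, p=13, q=6
  k=2: a=3, p=41, q=19
  k=3: a=4, p=177, q=82

177/82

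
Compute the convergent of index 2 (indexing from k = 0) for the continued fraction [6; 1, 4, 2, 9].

Using pₖ = aₖpₖ₋₁ + pₖ₋₂, qₖ = aₖqₖ₋₁ + qₖ₋₂ (with p₋₁=1, p₋₂=0, q₋₁=0, q₋₂=1):
  k=0: a=6, p=6, q=1
  k=1: a=1, p=7, q=1
  k=2: a=4, p=34, q=5

34/5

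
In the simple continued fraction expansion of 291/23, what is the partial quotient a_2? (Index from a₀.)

1

291 = 12·23 + 15   →  a_0 = 12
23 = 1·15 + 8   →  a_1 = 1
15 = 1·8 + 7   →  a_2 = 1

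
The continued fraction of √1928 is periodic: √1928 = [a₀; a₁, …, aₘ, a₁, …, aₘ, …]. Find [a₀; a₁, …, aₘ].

a₀ = ⌊√1928⌋ = 43.
With m₀=0, d₀=1 and mₖ₊₁ = dₖaₖ − mₖ, dₖ₊₁ = (n − mₖ₊₁²)/dₖ, aₖ₊₁ = ⌊(a₀+mₖ₊₁)/dₖ₊₁⌋:
  k=1: m=43, d=79, a=1
  k=2: m=36, d=8, a=9
  k=3: m=36, d=79, a=1
  k=4: m=43, d=1, a=86
d=1 and a=2a₀=86 at k=4, so the next step gives (m, d) = (43, 79) again — its k=1 value — and the period has length 4.

[43; 1, 9, 1, 86]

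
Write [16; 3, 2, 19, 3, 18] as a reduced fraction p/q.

123877/7606

Fold from the inside: start with 18/1.
  3 + 1/18 = 55/18
  19 + 18/55 = 1063/55
  2 + 55/1063 = 2181/1063
  3 + 1063/2181 = 7606/2181
  16 + 2181/7606 = 123877/7606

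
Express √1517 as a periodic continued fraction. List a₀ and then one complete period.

[38; 1, 18, 2, 18, 1, 76]

a₀ = ⌊√1517⌋ = 38.
With m₀=0, d₀=1 and mₖ₊₁ = dₖaₖ − mₖ, dₖ₊₁ = (n − mₖ₊₁²)/dₖ, aₖ₊₁ = ⌊(a₀+mₖ₊₁)/dₖ₊₁⌋:
  k=1: m=38, d=73, a=1
  k=2: m=35, d=4, a=18
  k=3: m=37, d=37, a=2
  k=4: m=37, d=4, a=18
  k=5: m=35, d=73, a=1
  k=6: m=38, d=1, a=76
d=1 and a=2a₀=76 at k=6, so the next step gives (m, d) = (38, 73) again — its k=1 value — and the period has length 6.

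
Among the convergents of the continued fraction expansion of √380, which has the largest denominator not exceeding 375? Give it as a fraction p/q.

√380 = [19; 2, 38, …] (period length 2).
Convergents:
  p_0/q_0 = 19/1
  p_1/q_1 = 39/2
  p_2/q_2 = 1501/77
  p_3/q_3 = 3041/156
  p_4/q_4 = 117059/6005
q_3 = 156 ≤ 375 < 6005 = q_4, so the answer is 3041/156.

3041/156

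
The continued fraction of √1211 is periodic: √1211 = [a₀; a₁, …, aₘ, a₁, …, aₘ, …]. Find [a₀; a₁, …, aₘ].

a₀ = ⌊√1211⌋ = 34.
With m₀=0, d₀=1 and mₖ₊₁ = dₖaₖ − mₖ, dₖ₊₁ = (n − mₖ₊₁²)/dₖ, aₖ₊₁ = ⌊(a₀+mₖ₊₁)/dₖ₊₁⌋:
  k=1: m=34, d=55, a=1
  k=2: m=21, d=14, a=3
  k=3: m=21, d=55, a=1
  k=4: m=34, d=1, a=68
d=1 and a=2a₀=68 at k=4, so the next step gives (m, d) = (34, 55) again — its k=1 value — and the period has length 4.

[34; 1, 3, 1, 68]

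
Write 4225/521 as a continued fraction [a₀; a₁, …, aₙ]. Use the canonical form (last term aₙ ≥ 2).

[8; 9, 7, 8]

4225 = 8·521 + 57
521 = 9·57 + 8
57 = 7·8 + 1
8 = 8·1 + 0  (stop)
So 4225/521 = [8; 9, 7, 8].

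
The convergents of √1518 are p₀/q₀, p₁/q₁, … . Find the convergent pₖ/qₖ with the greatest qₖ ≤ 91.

1013/26

√1518 = [38; 1, 24, 1, 76, …] (period length 4).
Convergents:
  p_0/q_0 = 38/1
  p_1/q_1 = 39/1
  p_2/q_2 = 974/25
  p_3/q_3 = 1013/26
  p_4/q_4 = 77962/2001
q_3 = 26 ≤ 91 < 2001 = q_4, so the answer is 1013/26.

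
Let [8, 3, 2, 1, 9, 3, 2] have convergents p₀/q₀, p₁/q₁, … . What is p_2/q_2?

Using pₖ = aₖpₖ₋₁ + pₖ₋₂, qₖ = aₖqₖ₋₁ + qₖ₋₂ (with p₋₁=1, p₋₂=0, q₋₁=0, q₋₂=1):
  k=0: a=8, p=8, q=1
  k=1: a=3, p=25, q=3
  k=2: a=2, p=58, q=7

58/7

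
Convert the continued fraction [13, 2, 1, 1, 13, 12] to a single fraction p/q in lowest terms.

Using pₖ = aₖpₖ₋₁ + pₖ₋₂ and qₖ = aₖqₖ₋₁ + qₖ₋₂:
  k=0: a=13, p=13, q=1
  k=1: a=2, p=27, q=2
  k=2: a=1, p=40, q=3
  k=3: a=1, p=67, q=5
  k=4: a=13, p=911, q=68
  k=5: a=12, p=10999, q=821

10999/821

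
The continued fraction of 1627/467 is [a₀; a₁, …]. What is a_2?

1627 = 3·467 + 226   →  a_0 = 3
467 = 2·226 + 15   →  a_1 = 2
226 = 15·15 + 1   →  a_2 = 15

15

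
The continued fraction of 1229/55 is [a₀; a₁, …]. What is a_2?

1

1229 = 22·55 + 19   →  a_0 = 22
55 = 2·19 + 17   →  a_1 = 2
19 = 1·17 + 2   →  a_2 = 1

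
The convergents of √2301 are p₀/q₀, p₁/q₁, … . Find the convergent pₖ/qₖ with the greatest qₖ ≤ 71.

1535/32

√2301 = [47; 1, 30, 1, 94, …] (period length 4).
Convergents:
  p_0/q_0 = 47/1
  p_1/q_1 = 48/1
  p_2/q_2 = 1487/31
  p_3/q_3 = 1535/32
  p_4/q_4 = 145777/3039
q_3 = 32 ≤ 71 < 3039 = q_4, so the answer is 1535/32.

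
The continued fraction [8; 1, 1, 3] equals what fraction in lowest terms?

60/7

Using pₖ = aₖpₖ₋₁ + pₖ₋₂ and qₖ = aₖqₖ₋₁ + qₖ₋₂:
  k=0: a=8, p=8, q=1
  k=1: a=1, p=9, q=1
  k=2: a=1, p=17, q=2
  k=3: a=3, p=60, q=7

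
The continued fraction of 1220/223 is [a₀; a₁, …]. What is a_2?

8

1220 = 5·223 + 105   →  a_0 = 5
223 = 2·105 + 13   →  a_1 = 2
105 = 8·13 + 1   →  a_2 = 8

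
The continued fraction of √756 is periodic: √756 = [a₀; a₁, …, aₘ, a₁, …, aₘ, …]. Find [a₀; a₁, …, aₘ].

a₀ = ⌊√756⌋ = 27.
With m₀=0, d₀=1 and mₖ₊₁ = dₖaₖ − mₖ, dₖ₊₁ = (n − mₖ₊₁²)/dₖ, aₖ₊₁ = ⌊(a₀+mₖ₊₁)/dₖ₊₁⌋:
  k=1: m=27, d=27, a=2
  k=2: m=27, d=1, a=54
d=1 and a=2a₀=54 at k=2, so the next step gives (m, d) = (27, 27) again — its k=1 value — and the period has length 2.

[27; 2, 54]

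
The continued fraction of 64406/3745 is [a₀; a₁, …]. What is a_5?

64406 = 17·3745 + 741   →  a_0 = 17
3745 = 5·741 + 40   →  a_1 = 5
741 = 18·40 + 21   →  a_2 = 18
40 = 1·21 + 19   →  a_3 = 1
21 = 1·19 + 2   →  a_4 = 1
19 = 9·2 + 1   →  a_5 = 9

9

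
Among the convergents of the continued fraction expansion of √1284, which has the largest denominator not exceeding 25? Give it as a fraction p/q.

215/6

√1284 = [35; 1, 4, 1, 70, …] (period length 4).
Convergents:
  p_0/q_0 = 35/1
  p_1/q_1 = 36/1
  p_2/q_2 = 179/5
  p_3/q_3 = 215/6
  p_4/q_4 = 15229/425
q_3 = 6 ≤ 25 < 425 = q_4, so the answer is 215/6.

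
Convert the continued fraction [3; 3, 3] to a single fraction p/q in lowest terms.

Fold from the inside: start with 3/1.
  3 + 1/3 = 10/3
  3 + 3/10 = 33/10

33/10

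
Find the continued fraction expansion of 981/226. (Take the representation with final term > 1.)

981 = 4*226 + 77
226 = 2*77 + 72
77 = 1*72 + 5
72 = 14*5 + 2
5 = 2*2 + 1
2 = 2*1 + 0  (stop)
So 981/226 = [4; 2, 1, 14, 2, 2].

[4; 2, 1, 14, 2, 2]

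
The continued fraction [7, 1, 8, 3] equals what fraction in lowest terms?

221/28

Using pₖ = aₖpₖ₋₁ + pₖ₋₂ and qₖ = aₖqₖ₋₁ + qₖ₋₂:
  k=0: a=7, p=7, q=1
  k=1: a=1, p=8, q=1
  k=2: a=8, p=71, q=9
  k=3: a=3, p=221, q=28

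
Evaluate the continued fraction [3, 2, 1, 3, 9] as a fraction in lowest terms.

343/102

Fold from the inside: start with 9/1.
  3 + 1/9 = 28/9
  1 + 9/28 = 37/28
  2 + 28/37 = 102/37
  3 + 37/102 = 343/102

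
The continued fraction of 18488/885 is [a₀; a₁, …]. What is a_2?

8

18488 = 20·885 + 788   →  a_0 = 20
885 = 1·788 + 97   →  a_1 = 1
788 = 8·97 + 12   →  a_2 = 8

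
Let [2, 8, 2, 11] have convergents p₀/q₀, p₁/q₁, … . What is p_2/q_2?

36/17

Using pₖ = aₖpₖ₋₁ + pₖ₋₂, qₖ = aₖqₖ₋₁ + qₖ₋₂ (with p₋₁=1, p₋₂=0, q₋₁=0, q₋₂=1):
  k=0: a=2, p=2, q=1
  k=1: a=8, p=17, q=8
  k=2: a=2, p=36, q=17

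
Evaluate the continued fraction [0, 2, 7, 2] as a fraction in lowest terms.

15/32

Using pₖ = aₖpₖ₋₁ + pₖ₋₂ and qₖ = aₖqₖ₋₁ + qₖ₋₂:
  k=0: a=0, p=0, q=1
  k=1: a=2, p=1, q=2
  k=2: a=7, p=7, q=15
  k=3: a=2, p=15, q=32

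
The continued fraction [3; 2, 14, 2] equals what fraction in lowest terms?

Fold from the inside: start with 2/1.
  14 + 1/2 = 29/2
  2 + 2/29 = 60/29
  3 + 29/60 = 209/60

209/60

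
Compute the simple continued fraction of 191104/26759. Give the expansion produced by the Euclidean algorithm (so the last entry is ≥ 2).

191104 = 7*26759 + 3791
26759 = 7*3791 + 222
3791 = 17*222 + 17
222 = 13*17 + 1
17 = 17*1 + 0  (stop)
So 191104/26759 = [7; 7, 17, 13, 17].

[7; 7, 17, 13, 17]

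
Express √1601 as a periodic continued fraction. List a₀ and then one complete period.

a₀ = ⌊√1601⌋ = 40.

[40; 80]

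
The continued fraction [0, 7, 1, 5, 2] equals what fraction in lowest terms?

Fold from the inside: start with 2/1.
  5 + 1/2 = 11/2
  1 + 2/11 = 13/11
  7 + 11/13 = 102/13
  0 + 13/102 = 13/102

13/102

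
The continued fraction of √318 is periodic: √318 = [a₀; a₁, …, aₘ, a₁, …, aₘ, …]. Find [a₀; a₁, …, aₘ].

[17; 1, 4, 1, 34]

a₀ = ⌊√318⌋ = 17.
With m₀=0, d₀=1 and mₖ₊₁ = dₖaₖ − mₖ, dₖ₊₁ = (n − mₖ₊₁²)/dₖ, aₖ₊₁ = ⌊(a₀+mₖ₊₁)/dₖ₊₁⌋:
  k=1: m=17, d=29, a=1
  k=2: m=12, d=6, a=4
  k=3: m=12, d=29, a=1
  k=4: m=17, d=1, a=34
d=1 and a=2a₀=34 at k=4, so the next step gives (m, d) = (17, 29) again — its k=1 value — and the period has length 4.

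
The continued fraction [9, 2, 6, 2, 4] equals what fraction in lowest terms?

1183/125

Fold from the inside: start with 4/1.
  2 + 1/4 = 9/4
  6 + 4/9 = 58/9
  2 + 9/58 = 125/58
  9 + 58/125 = 1183/125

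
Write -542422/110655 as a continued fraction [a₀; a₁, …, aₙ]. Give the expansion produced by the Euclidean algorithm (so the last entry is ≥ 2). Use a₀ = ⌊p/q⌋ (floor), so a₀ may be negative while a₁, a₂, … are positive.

-542422 = -5×110655 + 10853
110655 = 10×10853 + 2125
10853 = 5×2125 + 228
2125 = 9×228 + 73
228 = 3×73 + 9
73 = 8×9 + 1
9 = 9×1 + 0  (stop)
So -542422/110655 = [-5; 10, 5, 9, 3, 8, 9].

[-5; 10, 5, 9, 3, 8, 9]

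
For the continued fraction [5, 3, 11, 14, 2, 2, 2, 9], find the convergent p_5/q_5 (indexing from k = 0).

Using pₖ = aₖpₖ₋₁ + pₖ₋₂, qₖ = aₖqₖ₋₁ + qₖ₋₂ (with p₋₁=1, p₋₂=0, q₋₁=0, q₋₂=1):
  k=0: a=5, p=5, q=1
  k=1: a=3, p=16, q=3
  k=2: a=11, p=181, q=34
  k=3: a=14, p=2550, q=479
  k=4: a=2, p=5281, q=992
  k=5: a=2, p=13112, q=2463

13112/2463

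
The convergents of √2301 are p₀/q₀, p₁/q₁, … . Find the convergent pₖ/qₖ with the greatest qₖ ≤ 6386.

147312/3071

√2301 = [47; 1, 30, 1, 94, …] (period length 4).
Convergents:
  p_0/q_0 = 47/1
  p_1/q_1 = 48/1
  p_2/q_2 = 1487/31
  p_3/q_3 = 1535/32
  p_4/q_4 = 145777/3039
  p_5/q_5 = 147312/3071
  p_6/q_6 = 4565137/95169
q_5 = 3071 ≤ 6386 < 95169 = q_6, so the answer is 147312/3071.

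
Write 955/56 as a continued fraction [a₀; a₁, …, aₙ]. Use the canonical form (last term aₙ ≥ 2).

955 = 17×56 + 3
56 = 18×3 + 2
3 = 1×2 + 1
2 = 2×1 + 0  (stop)
So 955/56 = [17; 18, 1, 2].

[17; 18, 1, 2]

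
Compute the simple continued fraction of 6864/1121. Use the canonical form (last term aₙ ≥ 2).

[6; 8, 8, 8, 2]

6864 = 6*1121 + 138
1121 = 8*138 + 17
138 = 8*17 + 2
17 = 8*2 + 1
2 = 2*1 + 0  (stop)
So 6864/1121 = [6; 8, 8, 8, 2].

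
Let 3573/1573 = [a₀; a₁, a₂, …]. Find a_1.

3573 = 2·1573 + 427   →  a_0 = 2
1573 = 3·427 + 292   →  a_1 = 3

3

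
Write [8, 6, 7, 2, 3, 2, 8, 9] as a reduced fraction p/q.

458443/56161

Using pₖ = aₖpₖ₋₁ + pₖ₋₂ and qₖ = aₖqₖ₋₁ + qₖ₋₂:
  k=0: a=8, p=8, q=1
  k=1: a=6, p=49, q=6
  k=2: a=7, p=351, q=43
  k=3: a=2, p=751, q=92
  k=4: a=3, p=2604, q=319
  k=5: a=2, p=5959, q=730
  k=6: a=8, p=50276, q=6159
  k=7: a=9, p=458443, q=56161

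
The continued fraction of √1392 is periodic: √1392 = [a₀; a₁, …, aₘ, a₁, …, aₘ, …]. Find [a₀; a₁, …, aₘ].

a₀ = ⌊√1392⌋ = 37.

[37; 3, 4, 3, 74]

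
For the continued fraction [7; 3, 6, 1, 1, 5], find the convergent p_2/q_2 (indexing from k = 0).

Using pₖ = aₖpₖ₋₁ + pₖ₋₂, qₖ = aₖqₖ₋₁ + qₖ₋₂ (with p₋₁=1, p₋₂=0, q₋₁=0, q₋₂=1):
  k=0: a=7, p=7, q=1
  k=1: a=3, p=22, q=3
  k=2: a=6, p=139, q=19

139/19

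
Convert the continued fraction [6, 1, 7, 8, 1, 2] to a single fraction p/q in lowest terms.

Using pₖ = aₖpₖ₋₁ + pₖ₋₂ and qₖ = aₖqₖ₋₁ + qₖ₋₂:
  k=0: a=6, p=6, q=1
  k=1: a=1, p=7, q=1
  k=2: a=7, p=55, q=8
  k=3: a=8, p=447, q=65
  k=4: a=1, p=502, q=73
  k=5: a=2, p=1451, q=211

1451/211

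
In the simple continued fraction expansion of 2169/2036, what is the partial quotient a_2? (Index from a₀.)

2169 = 1·2036 + 133   →  a_0 = 1
2036 = 15·133 + 41   →  a_1 = 15
133 = 3·41 + 10   →  a_2 = 3

3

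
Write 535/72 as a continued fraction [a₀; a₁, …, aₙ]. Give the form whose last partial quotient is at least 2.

535 = 7*72 + 31
72 = 2*31 + 10
31 = 3*10 + 1
10 = 10*1 + 0  (stop)
So 535/72 = [7; 2, 3, 10].

[7; 2, 3, 10]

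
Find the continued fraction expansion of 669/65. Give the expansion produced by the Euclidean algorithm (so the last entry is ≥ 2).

669 = 10·65 + 19
65 = 3·19 + 8
19 = 2·8 + 3
8 = 2·3 + 2
3 = 1·2 + 1
2 = 2·1 + 0  (stop)
So 669/65 = [10; 3, 2, 2, 1, 2].

[10; 3, 2, 2, 1, 2]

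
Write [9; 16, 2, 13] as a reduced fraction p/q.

Using pₖ = aₖpₖ₋₁ + pₖ₋₂ and qₖ = aₖqₖ₋₁ + qₖ₋₂:
  k=0: a=9, p=9, q=1
  k=1: a=16, p=145, q=16
  k=2: a=2, p=299, q=33
  k=3: a=13, p=4032, q=445

4032/445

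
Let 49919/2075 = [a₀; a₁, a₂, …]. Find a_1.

49919 = 24·2075 + 119   →  a_0 = 24
2075 = 17·119 + 52   →  a_1 = 17

17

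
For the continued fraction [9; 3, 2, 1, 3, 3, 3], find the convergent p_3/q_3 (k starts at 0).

93/10

Using pₖ = aₖpₖ₋₁ + pₖ₋₂, qₖ = aₖqₖ₋₁ + qₖ₋₂ (with p₋₁=1, p₋₂=0, q₋₁=0, q₋₂=1):
  k=0: a=9, p=9, q=1
  k=1: a=3, p=28, q=3
  k=2: a=2, p=65, q=7
  k=3: a=1, p=93, q=10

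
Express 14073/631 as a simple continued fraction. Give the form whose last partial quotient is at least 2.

[22; 3, 3, 3, 2, 2, 3]

14073 = 22·631 + 191
631 = 3·191 + 58
191 = 3·58 + 17
58 = 3·17 + 7
17 = 2·7 + 3
7 = 2·3 + 1
3 = 3·1 + 0  (stop)
So 14073/631 = [22; 3, 3, 3, 2, 2, 3].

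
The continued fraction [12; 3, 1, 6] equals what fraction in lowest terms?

331/27

Fold from the inside: start with 6/1.
  1 + 1/6 = 7/6
  3 + 6/7 = 27/7
  12 + 7/27 = 331/27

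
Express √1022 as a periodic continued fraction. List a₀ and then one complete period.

[31; 1, 30, 1, 62]

a₀ = ⌊√1022⌋ = 31.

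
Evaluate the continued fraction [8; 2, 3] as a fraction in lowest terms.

59/7

Using pₖ = aₖpₖ₋₁ + pₖ₋₂ and qₖ = aₖqₖ₋₁ + qₖ₋₂:
  k=0: a=8, p=8, q=1
  k=1: a=2, p=17, q=2
  k=2: a=3, p=59, q=7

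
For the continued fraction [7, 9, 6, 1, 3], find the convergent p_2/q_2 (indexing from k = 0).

Using pₖ = aₖpₖ₋₁ + pₖ₋₂, qₖ = aₖqₖ₋₁ + qₖ₋₂ (with p₋₁=1, p₋₂=0, q₋₁=0, q₋₂=1):
  k=0: a=7, p=7, q=1
  k=1: a=9, p=64, q=9
  k=2: a=6, p=391, q=55

391/55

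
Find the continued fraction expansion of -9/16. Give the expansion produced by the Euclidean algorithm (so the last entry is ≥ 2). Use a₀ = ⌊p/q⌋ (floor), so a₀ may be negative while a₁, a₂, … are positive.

-9 = -1·16 + 7
16 = 2·7 + 2
7 = 3·2 + 1
2 = 2·1 + 0  (stop)
So -9/16 = [-1; 2, 3, 2].

[-1; 2, 3, 2]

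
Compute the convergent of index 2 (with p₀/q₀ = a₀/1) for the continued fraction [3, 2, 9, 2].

66/19

Using pₖ = aₖpₖ₋₁ + pₖ₋₂, qₖ = aₖqₖ₋₁ + qₖ₋₂ (with p₋₁=1, p₋₂=0, q₋₁=0, q₋₂=1):
  k=0: a=3, p=3, q=1
  k=1: a=2, p=7, q=2
  k=2: a=9, p=66, q=19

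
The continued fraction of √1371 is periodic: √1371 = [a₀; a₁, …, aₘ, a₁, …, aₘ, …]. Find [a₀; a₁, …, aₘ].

a₀ = ⌊√1371⌋ = 37.
With m₀=0, d₀=1 and mₖ₊₁ = dₖaₖ − mₖ, dₖ₊₁ = (n − mₖ₊₁²)/dₖ, aₖ₊₁ = ⌊(a₀+mₖ₊₁)/dₖ₊₁⌋:
  k=1: m=37, d=2, a=37
  k=2: m=37, d=1, a=74
d=1 and a=2a₀=74 at k=2, so the next step gives (m, d) = (37, 2) again — its k=1 value — and the period has length 2.

[37; 37, 74]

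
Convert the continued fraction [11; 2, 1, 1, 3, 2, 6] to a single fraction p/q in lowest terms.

3007/264

Using pₖ = aₖpₖ₋₁ + pₖ₋₂ and qₖ = aₖqₖ₋₁ + qₖ₋₂:
  k=0: a=11, p=11, q=1
  k=1: a=2, p=23, q=2
  k=2: a=1, p=34, q=3
  k=3: a=1, p=57, q=5
  k=4: a=3, p=205, q=18
  k=5: a=2, p=467, q=41
  k=6: a=6, p=3007, q=264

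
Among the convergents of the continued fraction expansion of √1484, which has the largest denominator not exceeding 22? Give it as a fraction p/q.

809/21

√1484 = [38; 1, 1, 10, 1, 1, 76, …] (period length 6).
Convergents:
  p_0/q_0 = 38/1
  p_1/q_1 = 39/1
  p_2/q_2 = 77/2
  p_3/q_3 = 809/21
  p_4/q_4 = 886/23
q_3 = 21 ≤ 22 < 23 = q_4, so the answer is 809/21.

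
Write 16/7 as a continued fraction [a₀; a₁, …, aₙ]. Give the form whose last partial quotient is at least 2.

16 = 2·7 + 2
7 = 3·2 + 1
2 = 2·1 + 0  (stop)
So 16/7 = [2; 3, 2].

[2; 3, 2]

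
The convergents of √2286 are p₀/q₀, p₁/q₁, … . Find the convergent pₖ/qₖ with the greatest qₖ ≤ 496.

7889/165

√2286 = [47; 1, 4, 3, 10, 3, 4, 1, 94, …] (period length 8).
Convergents:
  p_0/q_0 = 47/1
  p_1/q_1 = 48/1
  p_2/q_2 = 239/5
  p_3/q_3 = 765/16
  p_4/q_4 = 7889/165
  p_5/q_5 = 24432/511
q_4 = 165 ≤ 496 < 511 = q_5, so the answer is 7889/165.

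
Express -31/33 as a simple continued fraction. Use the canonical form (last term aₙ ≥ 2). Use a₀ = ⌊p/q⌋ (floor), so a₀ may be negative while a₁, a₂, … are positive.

[-1; 16, 2]

-31 = -1·33 + 2
33 = 16·2 + 1
2 = 2·1 + 0  (stop)
So -31/33 = [-1; 16, 2].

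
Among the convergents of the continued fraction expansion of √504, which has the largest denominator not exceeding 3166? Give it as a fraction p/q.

√504 = [22; 2, 4, 2, 44, …] (period length 4).
Convergents:
  p_0/q_0 = 22/1
  p_1/q_1 = 45/2
  p_2/q_2 = 202/9
  p_3/q_3 = 449/20
  p_4/q_4 = 19958/889
  p_5/q_5 = 40365/1798
  p_6/q_6 = 181418/8081
q_5 = 1798 ≤ 3166 < 8081 = q_6, so the answer is 40365/1798.

40365/1798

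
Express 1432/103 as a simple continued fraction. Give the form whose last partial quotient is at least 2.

[13; 1, 9, 3, 3]

1432 = 13×103 + 93
103 = 1×93 + 10
93 = 9×10 + 3
10 = 3×3 + 1
3 = 3×1 + 0  (stop)
So 1432/103 = [13; 1, 9, 3, 3].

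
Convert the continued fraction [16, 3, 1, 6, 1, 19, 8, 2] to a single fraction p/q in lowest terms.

Fold from the inside: start with 2/1.
  8 + 1/2 = 17/2
  19 + 2/17 = 325/17
  1 + 17/325 = 342/325
  6 + 325/342 = 2377/342
  1 + 342/2377 = 2719/2377
  3 + 2377/2719 = 10534/2719
  16 + 2719/10534 = 171263/10534

171263/10534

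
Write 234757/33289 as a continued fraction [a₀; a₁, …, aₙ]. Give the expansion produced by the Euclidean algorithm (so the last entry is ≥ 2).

[7; 19, 5, 18, 19]

234757 = 7*33289 + 1734
33289 = 19*1734 + 343
1734 = 5*343 + 19
343 = 18*19 + 1
19 = 19*1 + 0  (stop)
So 234757/33289 = [7; 19, 5, 18, 19].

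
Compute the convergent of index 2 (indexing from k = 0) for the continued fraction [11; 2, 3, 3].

80/7

Using pₖ = aₖpₖ₋₁ + pₖ₋₂, qₖ = aₖqₖ₋₁ + qₖ₋₂ (with p₋₁=1, p₋₂=0, q₋₁=0, q₋₂=1):
  k=0: a=11, p=11, q=1
  k=1: a=2, p=23, q=2
  k=2: a=3, p=80, q=7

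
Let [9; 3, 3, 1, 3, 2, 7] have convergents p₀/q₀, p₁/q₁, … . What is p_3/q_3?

121/13

Using pₖ = aₖpₖ₋₁ + pₖ₋₂, qₖ = aₖqₖ₋₁ + qₖ₋₂ (with p₋₁=1, p₋₂=0, q₋₁=0, q₋₂=1):
  k=0: a=9, p=9, q=1
  k=1: a=3, p=28, q=3
  k=2: a=3, p=93, q=10
  k=3: a=1, p=121, q=13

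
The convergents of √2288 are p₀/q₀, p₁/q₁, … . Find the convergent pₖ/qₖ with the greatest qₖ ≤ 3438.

√2288 = [47; 1, 4, 1, 94, …] (period length 4).
Convergents:
  p_0/q_0 = 47/1
  p_1/q_1 = 48/1
  p_2/q_2 = 239/5
  p_3/q_3 = 287/6
  p_4/q_4 = 27217/569
  p_5/q_5 = 27504/575
  p_6/q_6 = 137233/2869
  p_7/q_7 = 164737/3444
q_6 = 2869 ≤ 3438 < 3444 = q_7, so the answer is 137233/2869.

137233/2869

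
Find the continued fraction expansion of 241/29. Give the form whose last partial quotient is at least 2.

[8; 3, 4, 2]

241 = 8·29 + 9
29 = 3·9 + 2
9 = 4·2 + 1
2 = 2·1 + 0  (stop)
So 241/29 = [8; 3, 4, 2].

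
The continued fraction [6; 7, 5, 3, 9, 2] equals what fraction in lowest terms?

Using pₖ = aₖpₖ₋₁ + pₖ₋₂ and qₖ = aₖqₖ₋₁ + qₖ₋₂:
  k=0: a=6, p=6, q=1
  k=1: a=7, p=43, q=7
  k=2: a=5, p=221, q=36
  k=3: a=3, p=706, q=115
  k=4: a=9, p=6575, q=1071
  k=5: a=2, p=13856, q=2257

13856/2257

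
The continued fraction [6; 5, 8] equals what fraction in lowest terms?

254/41

Using pₖ = aₖpₖ₋₁ + pₖ₋₂ and qₖ = aₖqₖ₋₁ + qₖ₋₂:
  k=0: a=6, p=6, q=1
  k=1: a=5, p=31, q=5
  k=2: a=8, p=254, q=41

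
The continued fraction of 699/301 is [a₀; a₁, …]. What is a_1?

3

699 = 2·301 + 97   →  a_0 = 2
301 = 3·97 + 10   →  a_1 = 3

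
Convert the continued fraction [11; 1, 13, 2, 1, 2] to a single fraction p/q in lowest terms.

1372/115

Fold from the inside: start with 2/1.
  1 + 1/2 = 3/2
  2 + 2/3 = 8/3
  13 + 3/8 = 107/8
  1 + 8/107 = 115/107
  11 + 107/115 = 1372/115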